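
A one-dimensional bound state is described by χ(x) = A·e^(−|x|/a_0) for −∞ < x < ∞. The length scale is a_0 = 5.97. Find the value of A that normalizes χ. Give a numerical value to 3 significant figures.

A ≈ 0.409

Normalization requires ∫|χ|² dx = 1, integrated from −∞ to ∞.
Carrying out the integral gives A² · a_0.
Setting this equal to 1 gives A² = 1/(a_0).
Substituting a_0 = 5.97 gives A² = 0.1675, so A = 0.4093.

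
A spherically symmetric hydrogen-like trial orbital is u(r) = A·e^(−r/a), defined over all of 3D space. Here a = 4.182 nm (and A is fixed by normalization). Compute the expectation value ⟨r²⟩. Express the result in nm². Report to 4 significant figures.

The expectation value is the |u|²-weighted average of r^2: ∫ r^2|u|² 4πr² dr.
Since the A² factors cancel between numerator and denominator, ⟨r²⟩ = 3·a^2.
With a = 4.182, ⟨r^2⟩ = 52.467.

⟨r^2⟩ ≈ 52.47 nm^2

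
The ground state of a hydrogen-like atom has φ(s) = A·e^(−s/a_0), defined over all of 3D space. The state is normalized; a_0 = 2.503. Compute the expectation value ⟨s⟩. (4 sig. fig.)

By definition ⟨s⟩ = ∫ s |φ(s)|² 4πs² ds.
Evaluating both integrals, ⟨s⟩ = 3·a_0/2.
Putting a_0 = 2.503 gives 3.7545.

⟨s⟩ ≈ 3.755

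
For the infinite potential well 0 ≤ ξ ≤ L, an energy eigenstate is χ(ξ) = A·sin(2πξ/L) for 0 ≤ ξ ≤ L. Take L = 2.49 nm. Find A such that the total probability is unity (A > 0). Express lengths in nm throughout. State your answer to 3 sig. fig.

The normalization condition is ∫|χ|² dξ = 1 from 0 to L.
The integral (without the A² prefactor) comes out to L/2.
Setting this equal to 1 gives A² = 1/(L/2).
With L = 2.49: A² = 0.8032 and A = 0.8962.

A ≈ 0.896 nm^(-1/2)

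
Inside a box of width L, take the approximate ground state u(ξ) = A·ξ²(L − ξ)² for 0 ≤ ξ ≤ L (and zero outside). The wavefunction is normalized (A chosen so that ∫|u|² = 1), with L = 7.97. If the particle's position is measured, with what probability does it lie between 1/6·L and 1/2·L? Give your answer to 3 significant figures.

|u|² is the probability density, so P = ∫_{1/6·L}^{1/2·L} |u|² dξ.
The normalization integral ∫|u|²dξ over the whole domain equals L^9/630·A², and A² cancels in the ratio.
Substituting t = ξ/L, A² and the length scale cancel in the ratio: P = ∫_{1/6}^{1/2} t^4·(1 - t)^4 dt / ∫_{0}^{1} t^4·(1 - t)^4 dt.
Using ∫ t^4·(1 - t)^4 dt = t^5·(70·t^4 - 315·t^3 + 540·t^2 - 420·t + 126)/630, the numerator is ≈ 0.00077944 and the denominator is 1/630.
This works out to P = 0.4910.

P ≈ 0.491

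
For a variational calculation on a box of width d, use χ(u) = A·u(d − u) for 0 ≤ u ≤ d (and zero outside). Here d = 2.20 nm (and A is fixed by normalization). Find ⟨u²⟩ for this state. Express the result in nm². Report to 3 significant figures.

By definition ⟨u²⟩ = ∫ u^2 |χ(u)|² du.
Expanding the polynomial and integrating term by term, the ratio of the moment integral to the normalization integral gives ⟨u²⟩ = 2·d^2/7.
With d = 2.20, ⟨u^2⟩ = 1.383.

⟨u^2⟩ ≈ 1.38 nm^2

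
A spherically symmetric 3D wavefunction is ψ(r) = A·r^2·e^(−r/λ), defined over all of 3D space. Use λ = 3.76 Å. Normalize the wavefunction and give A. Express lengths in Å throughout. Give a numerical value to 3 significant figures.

Normalization requires ∫|ψ|² 4πr² dr = 1, integrated from 0 to ∞.
(Spherical symmetry: dV = 4πr² dr.)
With ψ = A·r^2·e^(−r/λ), the integral evaluates to A²·[45·π·λ^7/2].
Hence A² = 1/[45·π·λ^7/2].
Substituting λ = 3.76 gives A² = 0.000001332, so A = 0.001154.

A ≈ 0.00115 Å^(-7/2)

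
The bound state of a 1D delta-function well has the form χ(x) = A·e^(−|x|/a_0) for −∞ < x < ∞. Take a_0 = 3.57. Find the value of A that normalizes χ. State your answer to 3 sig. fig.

A ≈ 0.529

Require ∫ |χ|² dx = 1 over the whole domain.
Carrying out the integral gives A² · a_0.
Hence A² = 1/[a_0].
Plugging in a_0 = 3.57 yields A = 0.5293.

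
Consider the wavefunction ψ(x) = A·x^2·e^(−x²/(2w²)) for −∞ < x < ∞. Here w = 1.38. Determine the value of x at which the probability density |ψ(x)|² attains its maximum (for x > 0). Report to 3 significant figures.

x ≈ 1.95

Set d/dx [|ψ(x)|²] = 0 and solve for x > 0.
Solving yields x = √(2)·w.
With w = 1.38, the value of x > 0 at which the probability density is greatest is 1.952.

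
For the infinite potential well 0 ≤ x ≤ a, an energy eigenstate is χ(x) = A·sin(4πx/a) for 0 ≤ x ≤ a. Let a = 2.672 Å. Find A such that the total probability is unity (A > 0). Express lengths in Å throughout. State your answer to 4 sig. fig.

A ≈ 0.8652 Å^(-1/2)

The normalization condition is ∫|χ|² dx = 1 from 0 to a.
Using sin²θ = (1 − cos 2θ)/2, with χ = A·sin(4πx/a), the integral evaluates to A²·[a/2].
Setting this equal to 1 gives A² = 1/(a/2).
Plugging in a = 2.672 yields A = 0.86516.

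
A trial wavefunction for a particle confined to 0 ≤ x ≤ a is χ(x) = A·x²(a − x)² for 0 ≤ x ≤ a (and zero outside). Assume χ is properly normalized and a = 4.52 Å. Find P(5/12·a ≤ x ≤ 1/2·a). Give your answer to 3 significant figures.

P ≈ 0.198

|χ|² is the probability density, so P = ∫_{5/12·a}^{1/2·a} |χ|² dx.
With A² fixed by ∫|χ|² = 1, i.e. A² = (a^9/630)^(−1), substitute and integrate.
In terms of u = x/a (A² and the length scale cancel between numerator and denominator), P = [∫_{5/12}^{1/2} u^4·(1 - u)^4 du] / [∫_{0}^{1} u^4·(1 - u)^4 du].
With ∫ u^4·(1 - u)^4 du = u^5·(70·u^4 - 315·u^3 + 540·u^2 - 420·u + 126)/630 + C, the region integral is ≈ 0.00031376 and the full one is 1/630.
The result is P = 0.1977.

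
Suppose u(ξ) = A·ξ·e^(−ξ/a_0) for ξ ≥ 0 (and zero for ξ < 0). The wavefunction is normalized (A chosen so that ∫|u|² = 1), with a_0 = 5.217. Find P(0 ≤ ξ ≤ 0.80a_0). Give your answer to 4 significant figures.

P ≈ 0.2166

P = ∫_{0}^{0.80a_0} |u(ξ)|² dξ.
The normalization integral ∫|u|²dξ over the whole domain equals a_0^3/4·A², and A² cancels in the ratio.
Let t = ξ/a_0; then A² and the length scale cancel, so P = ∫_{0}^{0.80} t^2·e^(-2·t) dt ÷ ∫_{0}^{∞} t^2·e^(-2·t) dt.
Using ∫ t^2·e^(-2·t) dt = -(2·t^2 + 2·t + 1)·e^(-2·t)/4, the numerator is 1/4 - 97·e^(-8/5)/100 and the denominator is 1/4.
This works out to P = 0.21664.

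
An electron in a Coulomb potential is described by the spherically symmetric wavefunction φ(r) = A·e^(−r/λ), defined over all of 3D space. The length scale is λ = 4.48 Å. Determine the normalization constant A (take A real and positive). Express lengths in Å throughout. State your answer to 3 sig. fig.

The normalization condition is ∫|φ|² 4πr² dr = 1 from 0 to ∞.
(Spherical symmetry: dV = 4πr² dr.)
Recall ∫₀^∞ r^m e^(−r/β) dr = m!·β^(m+1), ∫|φ|² 4πr² dr = A²·(π·λ^3).
Setting this equal to 1 gives A² = 1/(π·λ^3).
Plugging in λ = 4.48 yields A = 0.05950.

A ≈ 0.0595 Å^(-3/2)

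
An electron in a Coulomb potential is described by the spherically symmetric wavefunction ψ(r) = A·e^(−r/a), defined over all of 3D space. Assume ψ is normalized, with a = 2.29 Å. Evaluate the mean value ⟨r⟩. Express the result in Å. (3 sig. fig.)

⟨r⟩ ≈ 3.44 Å

The expectation value is the |ψ|²-weighted average of r: ∫ r|ψ|² 4πr² dr.
With ∫₀^∞ r^3 e^(−αr) dr = 3!/α^4, the ratio of the moment integral to the normalization integral gives ⟨r⟩ = 3·a/2.
With a = 2.29, ⟨r⟩ = 3.435.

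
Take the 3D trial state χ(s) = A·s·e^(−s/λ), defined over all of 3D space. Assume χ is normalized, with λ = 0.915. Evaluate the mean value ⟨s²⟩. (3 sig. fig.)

⟨s^2⟩ ≈ 6.28

⟨s²⟩ = ∫ s^2 |χ|² 4πs² ds over the full domain.
Since the A² factors cancel between numerator and denominator, ⟨s²⟩ = 15·λ^2/2.
Putting λ = 0.915 gives 6.279.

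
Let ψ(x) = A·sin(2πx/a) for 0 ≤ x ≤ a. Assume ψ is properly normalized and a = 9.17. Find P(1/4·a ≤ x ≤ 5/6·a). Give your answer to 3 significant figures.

P = ∫_{1/4·a}^{5/6·a} |ψ(x)|² dx.
With A² fixed by ∫|ψ|² = 1, i.e. A² = (a/2)^(−1), substitute and integrate.
Let u = x/a; then A² and the length scale cancel, so P = ∫_{1/4}^{5/6} sin(2·π·u)^2 du ÷ ∫_{0}^{1} sin(2·π·u)^2 du.
Using ∫ sin(2·π·u)^2 du = u/2 - sin(4·π·u)/(8·π), the numerator is √(3)/(16·π) + 7/24 and the denominator is 1/2.
Evaluating gives P = √(3)/(8·π) + 7/12.

P ≈ 0.652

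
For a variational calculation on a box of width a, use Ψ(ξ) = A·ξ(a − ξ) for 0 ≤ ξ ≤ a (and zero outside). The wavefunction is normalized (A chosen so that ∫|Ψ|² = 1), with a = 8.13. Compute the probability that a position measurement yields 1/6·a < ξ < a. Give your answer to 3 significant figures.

P ≈ 0.965

|Ψ|² is the probability density, so P = ∫_{1/6·a}^{a} |Ψ|² dξ.
The normalization integral ∫|Ψ|²dξ over the whole domain equals a^5/30·A², and A² cancels in the ratio.
Substituting u = ξ/a, A² and the length scale cancel in the ratio: P = ∫_{1/6}^{1} u^2·(1 - u)^2 du / ∫_{0}^{1} u^2·(1 - u)^2 du.
An antiderivative of u^2·(1 - u)^2 is u^3·(6·u^2 - 15·u + 10)/30; evaluating from 1/6 to 1 gives 125/3888, while the full integral is 1/30.
This works out to P = 625/648.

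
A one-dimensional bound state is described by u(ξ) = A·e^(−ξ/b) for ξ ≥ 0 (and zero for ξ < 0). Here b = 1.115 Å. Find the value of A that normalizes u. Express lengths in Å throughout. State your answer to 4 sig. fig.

The normalization condition is ∫|u|² dξ = 1 from 0 to ∞.
Recall ∫₀^∞ ξ^m e^(−ξ/β) dξ = m!·β^(m+1), with u = A·e^(−ξ/b), the integral evaluates to A²·[b/2].
With b = 1.115: A² = 1.7937 and A = 1.3393.

A ≈ 1.339 Å^(-1/2)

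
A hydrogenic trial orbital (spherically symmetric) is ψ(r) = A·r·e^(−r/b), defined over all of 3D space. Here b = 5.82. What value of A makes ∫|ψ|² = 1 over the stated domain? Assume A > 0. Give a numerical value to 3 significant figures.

We need A² ∫|f|² 4πr² dr = 1, taking the integral from 0 to ∞.
(Spherical symmetry: dV = 4πr² dr.)
With ∫₀^∞ r^4 e^(−αr) dr = 4!/α^5, ∫|ψ|² 4πr² dr = A²·(3·π·b^5).
So A² = (3·π·b^5)^(−1).
Substituting b = 5.82 gives A² = 0.00001589, so A = 0.003986.

A ≈ 0.00399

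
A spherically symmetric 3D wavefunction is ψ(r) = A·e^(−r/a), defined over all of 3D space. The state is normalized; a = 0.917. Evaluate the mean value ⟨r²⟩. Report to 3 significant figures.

⟨r^2⟩ ≈ 2.52

⟨r²⟩ = ∫ r^2 |ψ|² 4πr² dr over the full domain.
Since the A² factors cancel between numerator and denominator, ⟨r²⟩ = 3·a^2.
With a = 0.917, ⟨r^2⟩ = 2.523.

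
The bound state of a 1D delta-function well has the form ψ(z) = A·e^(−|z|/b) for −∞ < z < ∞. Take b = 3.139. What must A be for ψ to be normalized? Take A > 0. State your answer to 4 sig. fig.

A ≈ 0.5644

The normalization condition is ∫|ψ|² dz = 1 from −∞ to ∞.
Recall ∫₀^∞ z^m e^(−z/β) dz = m!·β^(m+1), carrying out the integral gives A² · b.
Setting this equal to 1 gives A² = 1/(b).
With b = 3.139: A² = 0.31857 and A = 0.56442.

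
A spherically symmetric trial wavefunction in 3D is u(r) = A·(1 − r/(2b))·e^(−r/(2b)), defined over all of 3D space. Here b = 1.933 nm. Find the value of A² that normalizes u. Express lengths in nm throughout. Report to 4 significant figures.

The normalization condition is ∫|u|² 4πr² dr = 1 from 0 to ∞.
∫|u|² 4πr² dr = A²·(8·π·b^3).
So A² = (8·π·b^3)^(−1).
Substituting b = 1.933 gives A² = 0.0055089, so A = 0.074222.

A^2 ≈ 0.005509 nm^(-3)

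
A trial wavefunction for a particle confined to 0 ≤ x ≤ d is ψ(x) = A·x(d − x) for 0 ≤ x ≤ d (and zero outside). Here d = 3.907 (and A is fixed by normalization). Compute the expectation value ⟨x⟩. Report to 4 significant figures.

The expectation value is the |ψ|²-weighted average of x: ∫ x|ψ|² dx.
Expanding the polynomial and integrating term by term, since the A² factors cancel between numerator and denominator, ⟨x⟩ = d/2.
With d = 3.907, ⟨x⟩ = 1.9535.

⟨x⟩ ≈ 1.954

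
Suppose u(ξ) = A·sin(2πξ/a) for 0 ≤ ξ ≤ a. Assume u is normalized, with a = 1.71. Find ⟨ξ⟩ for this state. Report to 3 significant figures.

The expectation value is the |u|²-weighted average of ξ: ∫ ξ|u|² dξ.
Evaluating both integrals, ⟨ξ⟩ = a/2.
Putting a = 1.71 gives 0.8550.

⟨ξ⟩ ≈ 0.855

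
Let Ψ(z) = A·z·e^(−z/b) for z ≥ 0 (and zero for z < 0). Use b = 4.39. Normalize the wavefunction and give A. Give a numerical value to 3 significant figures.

A ≈ 0.217

Normalization requires ∫|Ψ|² dz = 1, integrated from 0 to ∞.
Using ∫₀^∞ zⁿ e^(−αz) dz = n!/αⁿ⁺¹, the integral (without the A² prefactor) comes out to b^3/4.
So A² = (b^3/4)^(−1).
With b = 4.39: A² = 0.04728 and A = 0.2174.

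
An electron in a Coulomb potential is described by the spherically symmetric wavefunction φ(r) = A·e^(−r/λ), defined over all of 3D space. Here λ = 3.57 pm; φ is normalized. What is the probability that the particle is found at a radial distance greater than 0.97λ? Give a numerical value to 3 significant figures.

P = ∫ |φ|² 4πr² dr over r > 0.97λ.
A² is fixed by ∫₀^∞ 4πr²|φ|² dr = 1, i.e. A² = (π·λ^3)^(−1).
In terms of u = r/λ (A², 4π and the length scale all cancel between numerator and denominator), P = [∫_{0.97}^{∞} u^2·e^(-2·u) du] / [∫_{0}^{∞} u^2·e^(-2·u) du].
An antiderivative of u^2·e^(-2·u) is -(2·u^2 + 2·u + 1)·e^(-2·u)/4; evaluating from 0.97 to ∞ gives ≈ 0.17323, while the full integral is 1/4.
This evaluates to P = 0.6929.

P ≈ 0.693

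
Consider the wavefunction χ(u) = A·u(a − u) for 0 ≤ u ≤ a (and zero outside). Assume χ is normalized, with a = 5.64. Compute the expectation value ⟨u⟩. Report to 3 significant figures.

⟨u⟩ ≈ 2.82

By definition ⟨u⟩ = ∫ u |χ(u)|² du.
Expanding the polynomial and integrating term by term, evaluating both integrals, ⟨u⟩ = a/2.
Putting a = 5.64 gives 2.820.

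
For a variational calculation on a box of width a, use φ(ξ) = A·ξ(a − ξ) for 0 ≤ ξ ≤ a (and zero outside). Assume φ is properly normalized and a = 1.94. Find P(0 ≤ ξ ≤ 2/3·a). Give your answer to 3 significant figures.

P ≈ 0.790

|φ|² is the probability density, so P = ∫_{0}^{2/3·a} |φ|² dξ.
With A² fixed by ∫|φ|² = 1, i.e. A² = (a^5/30)^(−1), substitute and integrate.
In terms of u = ξ/a (A² and the length scale cancel between numerator and denominator), P = [∫_{0}^{2/3} u^2·(1 - u)^2 du] / [∫_{0}^{1} u^2·(1 - u)^2 du].
An antiderivative of u^2·(1 - u)^2 is u^3·(6·u^2 - 15·u + 10)/30; evaluating from 0 to 2/3 gives 32/1215, while the full integral is 1/30.
The result is P = 64/81.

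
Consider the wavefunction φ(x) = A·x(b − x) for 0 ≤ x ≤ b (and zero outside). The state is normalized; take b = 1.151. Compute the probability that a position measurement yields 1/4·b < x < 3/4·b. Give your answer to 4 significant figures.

The probability is P = ∫ |φ|² dx over [1/4·b, 3/4·b].
The normalization integral ∫|φ|²dx over the whole domain equals b^5/30·A², and A² cancels in the ratio.
Substituting u = x/b, A² and the length scale cancel in the ratio: P = ∫_{1/4}^{3/4} u^2·(1 - u)^2 du / ∫_{0}^{1} u^2·(1 - u)^2 du.
Using ∫ u^2·(1 - u)^2 du = u^3·(6·u^2 - 15·u + 10)/30, the numerator is 203/7680 and the denominator is 1/30.
The result is P = 203/256.

P ≈ 0.7930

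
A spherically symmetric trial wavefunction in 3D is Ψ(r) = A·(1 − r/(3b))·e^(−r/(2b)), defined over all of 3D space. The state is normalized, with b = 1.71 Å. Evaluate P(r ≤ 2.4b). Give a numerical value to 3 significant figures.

With dV = 4πr²dr, the probability is ∫|Ψ|² dV over r ≤ 2.4b.
Normalization gives A² = 1/(8·π·b^3/3).
Substituting u = r/b, A², 4π and the length scale all cancel in the ratio: P = ∫_{0}^{2.4} u^2·(1 - u/3)^2·e^(-u) du / ∫_{0}^{∞} u^2·(1 - u/3)^2·e^(-u) du.
Using ∫ u^2·(1 - u/3)^2·e^(-u) du = (-u^4 + 2·u^3 - 3·u^2 - 6·u - 6)·e^(-u)/9, the numerator is 2/3 - 9002·e^(-12/5)/1875 and the denominator is 2/3.
This evaluates to P = 0.3467.

P ≈ 0.347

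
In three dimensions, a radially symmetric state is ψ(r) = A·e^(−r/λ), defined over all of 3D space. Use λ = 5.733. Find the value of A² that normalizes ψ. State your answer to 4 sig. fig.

Require ∫ |ψ|² 4πr² dr = 1 over the whole domain.
The angular integral contributes 4π, leaving ∫₀^∞ r²|ψ|² dr.
∫|ψ|² 4πr² dr = A²·(π·λ^3).
Hence A² = 1/[π·λ^3].
Plugging in λ = 5.733 yields A = 0.041101.

A^2 ≈ 0.001689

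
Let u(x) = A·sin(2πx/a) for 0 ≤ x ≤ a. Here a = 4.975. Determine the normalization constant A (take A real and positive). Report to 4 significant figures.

Normalization requires ∫|u|² dx = 1, integrated from 0 to a.
With ∫₀^a sin²(nπx/a) dx = a/2, with u = A·sin(2πx/a), the integral evaluates to A²·[a/2].
With a = 4.975: A² = 0.40201 and A = 0.63404.

A ≈ 0.6340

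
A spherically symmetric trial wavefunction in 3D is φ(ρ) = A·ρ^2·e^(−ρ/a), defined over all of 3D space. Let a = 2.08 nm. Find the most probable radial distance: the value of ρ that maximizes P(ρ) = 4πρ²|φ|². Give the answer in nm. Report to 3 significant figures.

ρ ≈ 6.24 nm

The maximum of P(ρ) = 4πρ²|φ|² occurs where its derivative vanishes.
Solving yields ρ = 3·a.
With a = 2.08, the most probable radial distance is 6.240 nm.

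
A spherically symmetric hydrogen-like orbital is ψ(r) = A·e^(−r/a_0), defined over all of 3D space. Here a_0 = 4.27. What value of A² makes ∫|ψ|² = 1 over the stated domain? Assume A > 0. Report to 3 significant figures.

A^2 ≈ 0.00409

Require ∫ |ψ|² 4πr² dr = 1 over the whole domain.
With ∫₀^∞ r^2 e^(−αr) dr = 2!/α^3, ∫|ψ|² 4πr² dr = A²·(π·a_0^3).
So A² = (π·a_0^3)^(−1).
With a_0 = 4.27: A² = 0.004089 and A = 0.06394.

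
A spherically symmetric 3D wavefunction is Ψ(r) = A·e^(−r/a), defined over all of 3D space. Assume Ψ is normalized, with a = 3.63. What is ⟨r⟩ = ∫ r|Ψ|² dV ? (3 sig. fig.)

⟨r⟩ ≈ 5.45

The expectation value is the |Ψ|²-weighted average of r: ∫ r|Ψ|² 4πr² dr.
Since the A² factors cancel between numerator and denominator, ⟨r⟩ = 3·a/2.
Putting a = 3.63 gives 5.445.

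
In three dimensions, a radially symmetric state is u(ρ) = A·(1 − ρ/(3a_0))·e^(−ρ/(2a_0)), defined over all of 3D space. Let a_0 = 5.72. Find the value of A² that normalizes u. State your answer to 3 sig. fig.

A^2 ≈ 0.000638

Normalization requires ∫|u|² 4πρ² dρ = 1, integrated from 0 to ∞.
In 3D with spherical symmetry the volume element is 4πρ² dρ.
Carrying out the integral gives A² · 8·π·a_0^3/3.
So A² = (8·π·a_0^3/3)^(−1).
Plugging in a_0 = 5.72 yields A = 0.02525.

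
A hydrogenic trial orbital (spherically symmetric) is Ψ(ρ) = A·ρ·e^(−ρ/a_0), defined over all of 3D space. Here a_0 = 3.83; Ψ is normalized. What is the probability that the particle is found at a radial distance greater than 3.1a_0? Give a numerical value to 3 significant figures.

P ≈ 0.259

With dV = 4πρ²dρ, the probability is ∫|Ψ|² dV over ρ > 3.1a_0.
The full normalization integral is A²·[3·π·a_0^5] = 1, fixing A².
Substituting u = ρ/a_0, A², 4π and the length scale all cancel in the ratio: P = ∫_{3.1}^{∞} u^4·e^(-2·u) du / ∫_{0}^{∞} u^4·e^(-2·u) du.
An antiderivative of u^4·e^(-2·u) is -(u^4/2 + u^3 + 3·u^2/2 + 3·u/2 + 3/4)·e^(-2·u); evaluating from 3.1 to ∞ gives ≈ 0.19438, while the full integral is 3/4.
This evaluates to P = 0.2592.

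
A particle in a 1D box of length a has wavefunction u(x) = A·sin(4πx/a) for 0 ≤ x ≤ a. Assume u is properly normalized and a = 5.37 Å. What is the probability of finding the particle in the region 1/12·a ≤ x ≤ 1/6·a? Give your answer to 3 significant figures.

|u|² is the probability density, so P = ∫_{1/12·a}^{1/6·a} |u|² dx.
Since A² = 1/(a/2), this is the region integral divided by the full normalization integral.
In terms of t = x/a (A² and the length scale cancel between numerator and denominator), P = [∫_{1/12}^{1/6} sin(4·π·t)^2 dt] / [∫_{0}^{1} sin(4·π·t)^2 dt].
An antiderivative of sin(4·π·t)^2 is t/2 - sin(4·π·t)·cos(4·π·t)/(8·π); evaluating from 1/12 to 1/6 gives √(3)/(16·π) + 1/24, while the full integral is 1/2.
The result is P = (√(3)/8 + π/12)/π.

P ≈ 0.152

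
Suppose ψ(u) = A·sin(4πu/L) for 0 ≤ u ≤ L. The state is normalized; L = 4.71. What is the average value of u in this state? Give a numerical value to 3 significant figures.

The expectation value is the |ψ|²-weighted average of u: ∫ u|ψ|² du.
With ∫₀^L sin²(nπu/L) du = L/2, the ratio of the moment integral to the normalization integral gives ⟨u⟩ = L/2.
Putting L = 4.71 gives 2.355.

⟨u⟩ ≈ 2.36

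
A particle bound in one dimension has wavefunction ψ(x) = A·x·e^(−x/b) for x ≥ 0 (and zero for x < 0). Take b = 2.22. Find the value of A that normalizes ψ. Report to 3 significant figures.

A ≈ 0.605

The normalization condition is ∫|ψ|² dx = 1 from 0 to ∞.
Using ∫₀^∞ xⁿ e^(−αx) dx = n!/αⁿ⁺¹, the integral (without the A² prefactor) comes out to b^3/4.
Hence A² = 1/[b^3/4].
Substituting b = 2.22 gives A² = 0.3656, so A = 0.6046.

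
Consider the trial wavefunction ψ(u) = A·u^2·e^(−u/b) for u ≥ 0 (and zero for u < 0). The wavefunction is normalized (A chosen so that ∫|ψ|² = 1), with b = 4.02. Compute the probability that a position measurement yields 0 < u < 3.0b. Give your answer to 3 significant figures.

The probability is P = ∫ |ψ|² du over [0, 3.0b].
With A² fixed by ∫|ψ|² = 1, i.e. A² = (3·b^5/4)^(−1), substitute and integrate.
In terms of t = u/b (A² and the length scale cancel between numerator and denominator), P = [∫_{0}^{3.0} t^4·e^(-2·t) dt] / [∫_{0}^{∞} t^4·e^(-2·t) dt].
Using ∫ t^4·e^(-2·t) dt = -(t^4/2 + t^3 + 3·t^2/2 + 3·t/2 + 3/4)·e^(-2·t), the numerator is 3/4 - 345·e^(-6)/4 and the denominator is 3/4.
Evaluating gives P = 0.7149.

P ≈ 0.715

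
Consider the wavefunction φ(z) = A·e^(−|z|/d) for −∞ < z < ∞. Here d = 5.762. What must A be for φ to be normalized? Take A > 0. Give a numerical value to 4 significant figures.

The normalization condition is ∫|φ|² dz = 1 from −∞ to ∞.
With ∫₀^∞ z^0 e^(−αz) dz = 0!/α^1, with φ = A·e^(−|z|/d), the integral evaluates to A²·[d].
Hence A² = 1/[d].
Plugging in d = 5.762 yields A = 0.41659.

A ≈ 0.4166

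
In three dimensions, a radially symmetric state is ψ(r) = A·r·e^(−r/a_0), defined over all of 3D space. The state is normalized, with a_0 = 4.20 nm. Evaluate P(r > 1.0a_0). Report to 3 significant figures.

P ≈ 0.947

P = ∫ |ψ|² 4πr² dr over r > 1.0a_0.
A² is fixed by ∫₀^∞ 4πr²|ψ|² dr = 1, i.e. A² = (3·π·a_0^5)^(−1).
Let u = r/a_0; then A², 4π and the length scale all cancel, so P = ∫_{1.0}^{∞} u^4·e^(-2·u) du ÷ ∫_{0}^{∞} u^4·e^(-2·u) du.
With ∫ u^4·e^(-2·u) du = -(u^4/2 + u^3 + 3·u^2/2 + 3·u/2 + 3/4)·e^(-2·u) + C, the region integral is 21·e^(-2)/4 and the full one is 3/4.
The region integral divided by the full integral gives P = 0.9473.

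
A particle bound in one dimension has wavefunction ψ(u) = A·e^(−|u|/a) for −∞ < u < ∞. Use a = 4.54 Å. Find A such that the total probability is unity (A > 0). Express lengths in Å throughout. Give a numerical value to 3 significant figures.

The normalization condition is ∫|ψ|² du = 1 from −∞ to ∞.
Carrying out the integral gives A² · a.
So A² = (a)^(−1).
With a = 4.54: A² = 0.2203 and A = 0.4693.

A ≈ 0.469 Å^(-1/2)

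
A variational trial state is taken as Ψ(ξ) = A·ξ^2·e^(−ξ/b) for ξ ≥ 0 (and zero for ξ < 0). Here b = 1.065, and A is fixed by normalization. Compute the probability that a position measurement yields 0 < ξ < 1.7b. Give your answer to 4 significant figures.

P ≈ 0.2558

|Ψ|² is the probability density, so P = ∫_{0}^{1.7b} |Ψ|² dξ.
With A² fixed by ∫|Ψ|² = 1, i.e. A² = (3·b^5/4)^(−1), substitute and integrate.
Let u = ξ/b; then A² and the length scale cancel, so P = ∫_{0}^{1.7} u^4·e^(-2·u) du ÷ ∫_{0}^{∞} u^4·e^(-2·u) du.
With ∫ u^4·e^(-2·u) du = -(u^4/2 + u^3 + 3·u^2/2 + 3·u/2 + 3/4)·e^(-2·u) + C, the region integral is ≈ 0.191864 and the full one is 3/4.
Evaluating gives P = 0.25582.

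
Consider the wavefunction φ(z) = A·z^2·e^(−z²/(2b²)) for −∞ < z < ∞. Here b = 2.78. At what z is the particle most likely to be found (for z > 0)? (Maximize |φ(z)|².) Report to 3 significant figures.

The maximum of |φ(z)|² occurs where its derivative vanishes.
This gives z = √(2)·b.
With b = 2.78, the value of z > 0 at which the probability density is greatest is 3.932.

z ≈ 3.93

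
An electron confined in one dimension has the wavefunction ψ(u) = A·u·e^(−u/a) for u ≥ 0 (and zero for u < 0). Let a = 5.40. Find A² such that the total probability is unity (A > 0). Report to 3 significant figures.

Require ∫ |ψ|² du = 1 over the whole domain.
With ψ = A·u·e^(−u/a), the integral evaluates to A²·[a^3/4].
Substituting a = 5.40 gives A² = 0.02540, so A = 0.1594.

A^2 ≈ 0.0254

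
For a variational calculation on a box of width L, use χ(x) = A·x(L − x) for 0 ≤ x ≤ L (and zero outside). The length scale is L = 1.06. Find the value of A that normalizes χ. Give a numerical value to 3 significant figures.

A ≈ 4.73

Require ∫ |χ|² dx = 1 over the whole domain.
Expanding the polynomial and integrating term by term, the integral (without the A² prefactor) comes out to L^5/30.
So A² = (L^5/30)^(−1).
Plugging in L = 1.06 yields A = 4.735.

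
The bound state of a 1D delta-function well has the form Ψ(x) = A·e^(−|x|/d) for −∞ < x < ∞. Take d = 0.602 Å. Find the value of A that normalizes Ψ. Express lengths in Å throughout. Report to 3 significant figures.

Normalization requires ∫|Ψ|² dx = 1, integrated from −∞ to ∞.
The integral (without the A² prefactor) comes out to d.
So A² = (d)^(−1).
Substituting d = 0.602 gives A² = 1.661, so A = 1.289.

A ≈ 1.29 Å^(-1/2)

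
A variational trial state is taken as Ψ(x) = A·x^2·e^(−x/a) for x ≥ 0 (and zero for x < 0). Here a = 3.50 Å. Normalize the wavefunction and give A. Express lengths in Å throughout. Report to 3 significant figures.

A ≈ 0.0504 Å^(-5/2)

The normalization condition is ∫|Ψ|² dx = 1 from 0 to ∞.
With ∫₀^∞ x^4 e^(−αx) dx = 4!/α^5, carrying out the integral gives A² · 3·a^5/4.
Hence A² = 1/[3·a^5/4].
Plugging in a = 3.50 yields A = 0.05038.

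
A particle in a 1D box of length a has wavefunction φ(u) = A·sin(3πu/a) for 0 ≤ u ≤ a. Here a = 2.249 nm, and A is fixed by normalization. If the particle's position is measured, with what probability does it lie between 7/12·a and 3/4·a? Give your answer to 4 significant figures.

|φ|² is the probability density, so P = ∫_{7/12·a}^{3/4·a} |φ|² du.
The normalization integral ∫|φ|²du over the whole domain equals a/2·A², and A² cancels in the ratio.
Let t = u/a; then A² and the length scale cancel, so P = ∫_{7/12}^{3/4} sin(3·π·t)^2 dt ÷ ∫_{0}^{1} sin(3·π·t)^2 dt.
With ∫ sin(3·π·t)^2 dt = t/2 - sin(6·π·t)/(12·π) + C, the region integral is 1/12 - 1/(6·π) and the full one is 1/2.
Evaluating gives P = (-2 + π)/(6·π).

P ≈ 0.06056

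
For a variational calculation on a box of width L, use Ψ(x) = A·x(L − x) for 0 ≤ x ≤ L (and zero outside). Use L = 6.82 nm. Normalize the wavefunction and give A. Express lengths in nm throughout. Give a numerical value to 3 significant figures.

The normalization condition is ∫|Ψ|² dx = 1 from 0 to L.
The integral (without the A² prefactor) comes out to L^5/30.
Substituting L = 6.82 gives A² = 0.002033, so A = 0.04509.

A ≈ 0.0451 nm^(-5/2)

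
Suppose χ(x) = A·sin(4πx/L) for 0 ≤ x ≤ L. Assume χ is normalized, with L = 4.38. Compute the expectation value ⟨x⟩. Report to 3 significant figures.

By definition ⟨x⟩ = ∫ x |χ(x)|² dx.
With ∫₀^L sin²(nπx/L) dx = L/2, evaluating both integrals, ⟨x⟩ = L/2.
With L = 4.38, ⟨x⟩ = 2.190.

⟨x⟩ ≈ 2.19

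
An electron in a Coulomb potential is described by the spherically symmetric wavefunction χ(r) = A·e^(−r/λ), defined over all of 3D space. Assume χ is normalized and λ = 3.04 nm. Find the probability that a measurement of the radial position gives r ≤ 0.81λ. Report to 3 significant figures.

P ≈ 0.222

With dV = 4πr²dr, the probability is ∫|χ|² dV over r ≤ 0.81λ.
The full normalization integral is A²·[π·λ^3] = 1, fixing A².
In terms of u = r/λ (A², 4π and the length scale all cancel between numerator and denominator), P = [∫_{0}^{0.81} u^2·e^(-2·u) du] / [∫_{0}^{∞} u^2·e^(-2·u) du].
Using ∫ u^2·e^(-2·u) du = -(2·u^2 + 2·u + 1)·e^(-2·u)/4, the numerator is ≈ 0.055456 and the denominator is 1/4.
Taking the ratio yields P = 0.2218.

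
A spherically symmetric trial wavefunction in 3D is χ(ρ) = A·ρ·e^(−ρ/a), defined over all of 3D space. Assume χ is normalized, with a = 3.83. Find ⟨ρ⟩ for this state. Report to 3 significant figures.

⟨ρ⟩ ≈ 9.58

The expectation value is the |χ|²-weighted average of ρ: ∫ ρ|χ|² 4πρ² dρ.
Using ∫₀^∞ ρⁿ e^(−αρ) dρ = n!/αⁿ⁺¹, the ratio of the moment integral to the normalization integral gives ⟨ρ⟩ = 5·a/2.
With a = 3.83, ⟨ρ⟩ = 9.575.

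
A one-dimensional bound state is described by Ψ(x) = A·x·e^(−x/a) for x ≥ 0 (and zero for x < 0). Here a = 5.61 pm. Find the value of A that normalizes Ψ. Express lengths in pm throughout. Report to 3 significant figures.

A ≈ 0.151 pm^(-3/2)

We need A² ∫|f|² dx = 1, taking the integral from 0 to ∞.
∫|Ψ|² dx = A²·(a^3/4).
Setting this equal to 1 gives A² = 1/(a^3/4).
Substituting a = 5.61 gives A² = 0.02266, so A = 0.1505.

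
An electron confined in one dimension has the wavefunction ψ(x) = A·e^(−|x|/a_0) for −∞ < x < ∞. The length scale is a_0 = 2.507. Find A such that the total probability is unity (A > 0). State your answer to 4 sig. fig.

The normalization condition is ∫|ψ|² dx = 1 from −∞ to ∞.
With ψ = A·e^(−|x|/a_0), the integral evaluates to A²·[a_0].
Setting this equal to 1 gives A² = 1/(a_0).
Plugging in a_0 = 2.507 yields A = 0.63157.

A ≈ 0.6316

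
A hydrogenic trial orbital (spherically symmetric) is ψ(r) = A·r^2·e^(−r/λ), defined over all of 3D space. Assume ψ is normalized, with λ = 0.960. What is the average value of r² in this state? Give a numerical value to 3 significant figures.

By definition ⟨r²⟩ = ∫ r^2 |ψ(r)|² 4πr² dr.
Recall ∫₀^∞ r^m e^(−r/β) dr = m!·β^(m+1), the ratio of the moment integral to the normalization integral gives ⟨r²⟩ = 14·λ^2.
Putting λ = 0.960 gives 12.90.

⟨r^2⟩ ≈ 12.9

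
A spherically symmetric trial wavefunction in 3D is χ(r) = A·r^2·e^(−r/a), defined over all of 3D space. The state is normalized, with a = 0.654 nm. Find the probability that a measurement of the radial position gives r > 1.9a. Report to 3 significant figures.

P = ∫ |χ|² 4πr² dr over r > 1.9a.
Normalization gives A² = 1/(45·π·a^7/2).
In terms of u = r/a (A², 4π and the length scale all cancel between numerator and denominator), P = [∫_{1.9}^{∞} u^6·e^(-2·u) du] / [∫_{0}^{∞} u^6·e^(-2·u) du].
With ∫ u^6·e^(-2·u) du = -(4·u^6 + 12·u^5 + 30·u^4 + 60·u^3 + 90·u^2 + 90·u + 45)·e^(-2·u)/8 + C, the region integral is ≈ 5.1137 and the full one is 45/8.
The region integral divided by the full integral gives P = 0.9091.

P ≈ 0.909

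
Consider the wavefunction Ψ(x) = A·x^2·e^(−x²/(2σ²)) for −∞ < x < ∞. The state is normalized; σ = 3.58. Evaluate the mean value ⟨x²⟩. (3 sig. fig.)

⟨x²⟩ = ∫ x^2 |Ψ|² dx over the full domain.
Differentiating ∫e^(−αx²) dx = √(π/α) under α to get the higher moments, the ratio of the moment integral to the normalization integral gives ⟨x²⟩ = 5·σ^2/2.
Putting σ = 3.58 gives 32.04.

⟨x^2⟩ ≈ 32.0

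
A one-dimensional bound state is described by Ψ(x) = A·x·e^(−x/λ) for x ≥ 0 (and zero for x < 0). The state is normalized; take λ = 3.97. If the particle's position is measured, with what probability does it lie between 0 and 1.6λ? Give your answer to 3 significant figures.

|Ψ|² is the probability density, so P = ∫_{0}^{1.6λ} |Ψ|² dx.
The normalization integral ∫|Ψ|²dx over the whole domain equals λ^3/4·A², and A² cancels in the ratio.
Substituting u = x/λ, A² and the length scale cancel in the ratio: P = ∫_{0}^{1.6} u^2·e^(-2·u) du / ∫_{0}^{∞} u^2·e^(-2·u) du.
An antiderivative of u^2·e^(-2·u) is -(2·u^2 + 2·u + 1)·e^(-2·u)/4; evaluating from 0 to 1.6 gives 1/4 - 233·e^(-16/5)/100, while the full integral is 1/4.
Evaluating gives P = 0.6201.

P ≈ 0.620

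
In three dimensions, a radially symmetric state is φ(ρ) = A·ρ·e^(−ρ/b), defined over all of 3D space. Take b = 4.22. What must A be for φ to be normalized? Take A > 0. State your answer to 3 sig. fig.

A ≈ 0.00890

Require ∫ |φ|² 4πρ² dρ = 1 over the whole domain.
The integral (without the A² prefactor) comes out to 3·π·b^5.
So A² = (3·π·b^5)^(−1).
Plugging in b = 4.22 yields A = 0.008904.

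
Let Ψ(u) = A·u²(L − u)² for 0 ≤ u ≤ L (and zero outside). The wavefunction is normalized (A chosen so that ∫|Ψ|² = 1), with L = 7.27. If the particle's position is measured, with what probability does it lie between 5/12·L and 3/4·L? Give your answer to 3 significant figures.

|Ψ|² is the probability density, so P = ∫_{5/12·L}^{3/4·L} |Ψ|² du.
With A² fixed by ∫|Ψ|² = 1, i.e. A² = (L^9/630)^(−1), substitute and integrate.
In terms of t = u/L (A² and the length scale cancel between numerator and denominator), P = [∫_{5/12}^{3/4} t^4·(1 - t)^4 dt] / [∫_{0}^{1} t^4·(1 - t)^4 dt].
Using ∫ t^4·(1 - t)^4 dt = t^5·(70·t^4 - 315·t^3 + 540·t^2 - 420·t + 126)/630, the numerator is ≈ 0.0010298 and the denominator is 1/630.
This works out to P = 0.6487.

P ≈ 0.649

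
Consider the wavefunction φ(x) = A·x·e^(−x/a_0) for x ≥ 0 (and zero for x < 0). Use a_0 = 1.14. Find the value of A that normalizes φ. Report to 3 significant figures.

Normalization requires ∫|φ|² dx = 1, integrated from 0 to ∞.
With ∫₀^∞ x^2 e^(−αx) dx = 2!/α^3, ∫|φ|² dx = A²·(a_0^3/4).
So A² = (a_0^3/4)^(−1).
Substituting a_0 = 1.14 gives A² = 2.700, so A = 1.643.

A ≈ 1.64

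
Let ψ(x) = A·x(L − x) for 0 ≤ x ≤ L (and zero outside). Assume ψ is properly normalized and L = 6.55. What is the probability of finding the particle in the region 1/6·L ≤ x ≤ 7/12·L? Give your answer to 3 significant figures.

P ≈ 0.618

P = ∫_{1/6·L}^{7/12·L} |ψ(x)|² dx.
Since A² = 1/(L^5/30), this is the region integral divided by the full normalization integral.
Let u = x/L; then A² and the length scale cancel, so P = ∫_{1/6}^{7/12} u^2·(1 - u)^2 du ÷ ∫_{0}^{1} u^2·(1 - u)^2 du.
With ∫ u^2·(1 - u)^2 du = u^3·(6·u^2 - 15·u + 10)/30 + C, the region integral is ≈ 0.020596 and the full one is 1/30.
This works out to P = 0.6179.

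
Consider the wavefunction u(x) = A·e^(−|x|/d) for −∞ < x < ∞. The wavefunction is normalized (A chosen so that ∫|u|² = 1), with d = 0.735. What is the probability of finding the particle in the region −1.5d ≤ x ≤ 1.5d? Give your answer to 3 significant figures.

|u|² is the probability density, so P = ∫_{−1.5d}^{1.5d} |u|² dx.
With A² fixed by ∫|u|² = 1, i.e. A² = (d)^(−1), substitute and integrate.
Both integrals are even about x = 0, so only the x ≥ 0 halves are needed (the factors of 2 cancel). Let t = x/d; then A² and the length scale cancel, so P = ∫_{0}^{1.5} e^(-2·t) dt ÷ ∫_{0}^{∞} e^(-2·t) dt.
An antiderivative of e^(-2·t) is -e^(-2·t)/2; evaluating from 0 to 1.5 gives 1/2 - e^(-3)/2, while the full integral is 1/2.
This works out to P = 0.9502.

P ≈ 0.950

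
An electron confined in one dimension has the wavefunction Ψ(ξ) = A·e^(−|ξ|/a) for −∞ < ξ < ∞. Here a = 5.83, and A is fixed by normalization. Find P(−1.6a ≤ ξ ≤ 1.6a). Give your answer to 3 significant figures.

P ≈ 0.959

The probability is P = ∫ |Ψ|² dξ over [−1.6a, 1.6a].
The normalization integral ∫|Ψ|²dξ over the whole domain equals a·A², and A² cancels in the ratio.
By symmetry take twice the ξ ≥ 0 contribution in numerator and denominator; the 2's cancel. In terms of u = ξ/a (A² and the length scale cancel between numerator and denominator), P = [∫_{0}^{1.6} e^(-2·u) du] / [∫_{0}^{∞} e^(-2·u) du].
Using ∫ e^(-2·u) du = -e^(-2·u)/2, the numerator is 1/2 - e^(-16/5)/2 and the denominator is 1/2.
This works out to P = 0.9592.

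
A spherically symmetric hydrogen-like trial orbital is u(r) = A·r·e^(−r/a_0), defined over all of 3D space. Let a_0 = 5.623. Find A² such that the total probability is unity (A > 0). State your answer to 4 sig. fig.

Normalization requires ∫|u|² 4πr² dr = 1, integrated from 0 to ∞.
In 3D with spherical symmetry the volume element is 4πr² dr.
Carrying out the integral gives A² · 3·π·a_0^5.
Hence A² = 1/[3·π·a_0^5].
Plugging in a_0 = 5.623 yields A = 0.0043445.

A^2 ≈ 0.00001888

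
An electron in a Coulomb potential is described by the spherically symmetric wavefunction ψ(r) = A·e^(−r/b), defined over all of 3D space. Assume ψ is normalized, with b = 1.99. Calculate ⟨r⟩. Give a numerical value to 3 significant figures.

⟨r⟩ ≈ 2.99

By definition ⟨r⟩ = ∫ r |ψ(r)|² 4πr² dr.
Recall ∫₀^∞ r^m e^(−r/β) dr = m!·β^(m+1), since the A² factors cancel between numerator and denominator, ⟨r⟩ = 3·b/2.
With b = 1.99, ⟨r⟩ = 2.985.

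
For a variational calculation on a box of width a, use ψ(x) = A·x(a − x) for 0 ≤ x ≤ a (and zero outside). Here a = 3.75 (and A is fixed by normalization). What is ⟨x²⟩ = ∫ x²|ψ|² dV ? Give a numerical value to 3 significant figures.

⟨x^2⟩ ≈ 4.02

⟨x²⟩ = ∫ x^2 |ψ|² dx over the full domain.
The ratio of the moment integral to the normalization integral gives ⟨x²⟩ = 2·a^2/7.
Putting a = 3.75 gives 4.018.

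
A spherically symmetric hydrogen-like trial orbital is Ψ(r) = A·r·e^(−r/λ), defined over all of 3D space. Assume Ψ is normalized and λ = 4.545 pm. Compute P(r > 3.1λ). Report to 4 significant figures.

P ≈ 0.2592

P = ∫ |Ψ|² 4πr² dr over r > 3.1λ.
Normalization gives A² = 1/(3·π·λ^5).
In terms of u = r/λ (A², 4π and the length scale all cancel between numerator and denominator), P = [∫_{3.1}^{∞} u^4·e^(-2·u) du] / [∫_{0}^{∞} u^4·e^(-2·u) du].
With ∫ u^4·e^(-2·u) du = -(u^4/2 + u^3 + 3·u^2/2 + 3·u/2 + 3/4)·e^(-2·u) + C, the region integral is ≈ 0.194383 and the full one is 3/4.
This evaluates to P = 0.25918.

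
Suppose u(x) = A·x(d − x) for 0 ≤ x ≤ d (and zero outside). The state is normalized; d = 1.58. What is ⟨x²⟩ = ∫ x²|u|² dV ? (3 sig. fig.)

By definition ⟨x²⟩ = ∫ x^2 |u(x)|² dx.
Evaluating both integrals, ⟨x²⟩ = 2·d^2/7.
Putting d = 1.58 gives 0.7133.

⟨x^2⟩ ≈ 0.713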